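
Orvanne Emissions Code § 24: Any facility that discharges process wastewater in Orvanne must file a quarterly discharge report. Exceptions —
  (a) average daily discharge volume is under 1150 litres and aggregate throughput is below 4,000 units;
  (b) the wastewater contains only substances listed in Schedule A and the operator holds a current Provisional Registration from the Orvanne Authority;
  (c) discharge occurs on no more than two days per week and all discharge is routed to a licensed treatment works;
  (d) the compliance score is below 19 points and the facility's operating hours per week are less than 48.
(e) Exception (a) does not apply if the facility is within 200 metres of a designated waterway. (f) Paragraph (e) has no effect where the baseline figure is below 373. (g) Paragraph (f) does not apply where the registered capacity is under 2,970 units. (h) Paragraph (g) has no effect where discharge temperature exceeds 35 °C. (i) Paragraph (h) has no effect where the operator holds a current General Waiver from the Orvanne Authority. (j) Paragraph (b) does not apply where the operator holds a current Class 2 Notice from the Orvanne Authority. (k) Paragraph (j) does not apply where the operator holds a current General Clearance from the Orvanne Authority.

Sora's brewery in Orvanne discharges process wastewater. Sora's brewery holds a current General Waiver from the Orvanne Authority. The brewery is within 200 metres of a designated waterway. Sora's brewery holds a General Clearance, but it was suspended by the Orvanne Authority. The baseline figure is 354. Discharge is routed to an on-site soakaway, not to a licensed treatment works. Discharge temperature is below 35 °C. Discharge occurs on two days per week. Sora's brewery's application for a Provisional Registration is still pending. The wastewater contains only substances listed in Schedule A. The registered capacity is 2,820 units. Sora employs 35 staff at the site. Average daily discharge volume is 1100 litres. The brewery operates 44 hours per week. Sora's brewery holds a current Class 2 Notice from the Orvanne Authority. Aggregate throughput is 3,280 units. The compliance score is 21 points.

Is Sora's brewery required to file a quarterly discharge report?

Yes — Sora's brewery must file a quarterly discharge report.

All of (a)'s requirements are met (average daily discharge volume is 1100 litres, under the 1150 litres limit; aggregate throughput is 3,280 units, below the 4,000 units limit). Turning to paragraphs (e)–(i): (e) is triggered — the brewery is within 200 m of a designated waterway. (f) operates (the baseline figure is 354, below the 373 limit), but yields to (g): (g) operates against (f): the registered capacity is 2,820 units, under the 2,970 units limit. (h), which would lift (g), is not engaged — discharge temperature is below 35 °C. So (a) is unavailable.
Exception (b) fails — the Provisional Registration is not current.
Exception (c) does not apply: discharge is not routed to a licensed treatment works.
Exception (d) requires that the compliance score is below 19 points; but the compliance score is 21 points, not below 19 points, so (d) is unavailable.
No exception applies. The general rule governs.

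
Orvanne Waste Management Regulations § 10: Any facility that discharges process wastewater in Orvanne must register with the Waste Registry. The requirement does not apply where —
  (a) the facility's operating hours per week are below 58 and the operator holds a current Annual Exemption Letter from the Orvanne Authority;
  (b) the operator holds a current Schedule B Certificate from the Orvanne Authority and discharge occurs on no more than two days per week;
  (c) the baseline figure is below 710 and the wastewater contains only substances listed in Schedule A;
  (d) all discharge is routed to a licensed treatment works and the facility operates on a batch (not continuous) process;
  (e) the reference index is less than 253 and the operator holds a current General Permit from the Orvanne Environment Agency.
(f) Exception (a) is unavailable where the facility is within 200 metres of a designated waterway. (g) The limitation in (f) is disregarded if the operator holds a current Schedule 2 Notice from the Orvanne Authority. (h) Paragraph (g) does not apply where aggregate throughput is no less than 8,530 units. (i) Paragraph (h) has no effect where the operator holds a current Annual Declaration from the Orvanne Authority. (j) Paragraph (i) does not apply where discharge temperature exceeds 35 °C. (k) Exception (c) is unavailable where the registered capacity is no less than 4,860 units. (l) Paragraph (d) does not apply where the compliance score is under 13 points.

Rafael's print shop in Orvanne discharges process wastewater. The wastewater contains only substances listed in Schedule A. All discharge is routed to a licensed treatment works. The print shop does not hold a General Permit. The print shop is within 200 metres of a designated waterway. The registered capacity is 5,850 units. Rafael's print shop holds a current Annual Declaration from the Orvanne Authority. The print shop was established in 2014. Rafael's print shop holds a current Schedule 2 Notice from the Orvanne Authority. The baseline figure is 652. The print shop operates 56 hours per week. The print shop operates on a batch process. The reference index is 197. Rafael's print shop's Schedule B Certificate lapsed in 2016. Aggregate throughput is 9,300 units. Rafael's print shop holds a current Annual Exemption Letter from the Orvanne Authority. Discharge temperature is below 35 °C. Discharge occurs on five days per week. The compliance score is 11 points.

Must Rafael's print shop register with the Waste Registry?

Exception (a) is satisfied on its face — the facility's operating hours per week are 56, below the 58 limit; a current Annual Exemption Letter is held. Under paragraphs (f)–(j): (f) would limit (a) — the print shop is within 200 m of a designated waterway — but (g) sets (f) aside: (g) operates against (f): a current Schedule 2 Notice is held. (h) would limit (g) — aggregate throughput is 9,300 units, meeting the 8,530 units threshold — but (i) sets (h) aside: (i) operates against (h): a current Annual Declaration is held. (j), which would lift (i), is not triggered — discharge temperature is below 35 °C. So (a) applies.
Exception (b) fails — the Schedule B Certificate is not current.
All of (c)'s requirements are met (the baseline figure is 652, below the 710 limit; the wastewater is Schedule-A-only). However, paragraph (k) must be considered: (k) operates against (c): the registered capacity is 5,850 units, meeting the 4,860 units threshold. (c) is therefore removed.
Exception (d): discharge is routed to a licensed treatment works; the facility operates on a batch process — every condition holds. However, paragraph (l) must be considered: (l) is triggered — the compliance score is 11 points, under the 13 points limit. (d) is therefore removed.
Exception (e) requires that the operator holds a current General Permit from the Orvanne Environment Agency; but no General Permit is held, so (e) is unavailable.

No — exception (a) applies; Rafael's print shop is not required to register with the Waste Registry.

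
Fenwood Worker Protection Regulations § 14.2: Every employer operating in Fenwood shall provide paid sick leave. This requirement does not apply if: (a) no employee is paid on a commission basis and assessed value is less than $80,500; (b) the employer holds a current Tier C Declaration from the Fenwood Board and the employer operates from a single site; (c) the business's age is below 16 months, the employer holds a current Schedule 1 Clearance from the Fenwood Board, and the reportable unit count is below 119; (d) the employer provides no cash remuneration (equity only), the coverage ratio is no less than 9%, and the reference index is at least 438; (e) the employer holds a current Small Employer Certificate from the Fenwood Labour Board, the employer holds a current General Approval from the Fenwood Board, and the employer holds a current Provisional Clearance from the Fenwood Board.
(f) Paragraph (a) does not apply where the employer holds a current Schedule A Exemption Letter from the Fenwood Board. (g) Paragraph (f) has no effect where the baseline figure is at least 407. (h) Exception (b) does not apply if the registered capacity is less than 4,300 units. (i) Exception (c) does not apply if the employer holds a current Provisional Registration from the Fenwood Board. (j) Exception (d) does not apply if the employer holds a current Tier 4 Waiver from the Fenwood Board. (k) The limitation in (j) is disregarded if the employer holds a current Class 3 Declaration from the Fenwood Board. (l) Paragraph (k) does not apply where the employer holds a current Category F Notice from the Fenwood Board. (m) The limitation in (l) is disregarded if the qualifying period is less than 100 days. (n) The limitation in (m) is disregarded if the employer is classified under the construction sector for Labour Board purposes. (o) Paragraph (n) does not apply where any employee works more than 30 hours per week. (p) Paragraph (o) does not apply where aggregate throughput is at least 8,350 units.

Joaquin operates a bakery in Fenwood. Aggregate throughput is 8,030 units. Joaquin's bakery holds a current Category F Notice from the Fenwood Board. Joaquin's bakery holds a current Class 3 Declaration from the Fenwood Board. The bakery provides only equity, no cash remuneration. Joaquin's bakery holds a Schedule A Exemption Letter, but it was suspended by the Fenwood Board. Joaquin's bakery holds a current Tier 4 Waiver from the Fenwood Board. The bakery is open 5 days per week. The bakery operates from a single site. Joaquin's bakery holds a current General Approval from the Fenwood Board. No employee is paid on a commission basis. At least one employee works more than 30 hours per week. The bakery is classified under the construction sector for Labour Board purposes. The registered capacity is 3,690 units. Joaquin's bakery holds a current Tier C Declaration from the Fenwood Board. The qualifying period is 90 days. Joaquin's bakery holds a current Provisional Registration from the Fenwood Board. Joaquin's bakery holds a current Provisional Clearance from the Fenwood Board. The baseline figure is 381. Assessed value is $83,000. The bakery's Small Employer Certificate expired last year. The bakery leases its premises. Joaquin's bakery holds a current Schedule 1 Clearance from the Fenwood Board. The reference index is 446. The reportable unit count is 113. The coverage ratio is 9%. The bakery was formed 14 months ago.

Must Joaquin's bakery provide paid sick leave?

Exception (a) does not apply: assessed value is $83,000, not less than $80,500.
Exception (b) is satisfied on its face — a current Tier C Declaration is held; the employer operates from a single site. But applying paragraph (h): (h) is engaged — the registered capacity is 3,690 units, less than the 4,300 units limit. So (b) is unavailable.
Exception (c) is satisfied on its face — the business's age is 14 months, below the 16 months limit; a current Schedule 1 Clearance is held; the reportable unit count is 113, below the 119 limit. But applying paragraph (i): (i) operates against (c): a current Provisional Registration is held. Exception (c) does not apply.
All of (d)'s requirements are met (remuneration is equity-only; the coverage ratio is 9%, meeting the 9% threshold; the reference index is 446, meeting the 438 threshold). As to paragraphs (j)–(p): (j) operates (a current Tier 4 Waiver is held), but is overridden by (k): (k) is triggered — a current Class 3 Declaration is held. (l) would limit (k) — a current Category F Notice is held — but (m) sets (l) aside: (m) is engaged — the qualifying period is 90 days, less than the 100 days limit. (n) would limit (m) — the bakery is classified under the construction sector — but (o) sets (n) aside: (o) operates against (n): at least one employee exceeds 30 hours/week. (p), which would lift (o), does not operate here — aggregate throughput is 8,030 units, short of 8,350 units. (d) remains available.
Exception (e) does not apply: the Small Employer Certificate has expired.

No — exception (d) applies; Joaquin's bakery is not required to provide paid sick leave.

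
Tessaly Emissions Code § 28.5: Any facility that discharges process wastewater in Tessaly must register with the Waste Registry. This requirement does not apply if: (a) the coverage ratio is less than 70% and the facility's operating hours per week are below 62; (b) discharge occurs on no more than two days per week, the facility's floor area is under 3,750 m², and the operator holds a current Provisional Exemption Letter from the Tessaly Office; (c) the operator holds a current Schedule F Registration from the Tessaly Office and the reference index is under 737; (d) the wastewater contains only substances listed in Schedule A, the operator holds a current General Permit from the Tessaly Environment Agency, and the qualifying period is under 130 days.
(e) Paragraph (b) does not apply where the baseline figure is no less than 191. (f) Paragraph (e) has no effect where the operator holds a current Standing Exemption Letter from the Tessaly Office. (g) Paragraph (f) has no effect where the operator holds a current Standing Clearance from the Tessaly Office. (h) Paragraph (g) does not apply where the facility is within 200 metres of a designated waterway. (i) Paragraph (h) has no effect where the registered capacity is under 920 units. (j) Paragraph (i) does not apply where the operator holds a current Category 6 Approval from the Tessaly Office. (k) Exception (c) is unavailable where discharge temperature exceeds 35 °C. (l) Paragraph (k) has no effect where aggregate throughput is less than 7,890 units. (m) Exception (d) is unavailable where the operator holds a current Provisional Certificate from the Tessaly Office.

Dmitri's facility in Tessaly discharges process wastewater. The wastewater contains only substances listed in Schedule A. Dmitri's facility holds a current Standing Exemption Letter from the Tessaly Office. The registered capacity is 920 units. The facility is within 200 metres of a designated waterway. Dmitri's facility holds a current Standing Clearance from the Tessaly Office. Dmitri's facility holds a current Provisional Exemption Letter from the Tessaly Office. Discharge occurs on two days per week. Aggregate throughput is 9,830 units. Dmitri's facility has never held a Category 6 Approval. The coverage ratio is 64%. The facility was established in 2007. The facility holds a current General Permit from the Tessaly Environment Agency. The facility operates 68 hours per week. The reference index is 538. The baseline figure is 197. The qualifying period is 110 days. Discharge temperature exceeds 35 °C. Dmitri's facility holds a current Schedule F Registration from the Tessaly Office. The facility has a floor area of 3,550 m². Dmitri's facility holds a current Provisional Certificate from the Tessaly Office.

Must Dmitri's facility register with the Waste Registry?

Exception (a) requires that the facility's operating hours per week are below 62; but the facility's operating hours per week are 68, not below 62, so (a) is unavailable.
All of (b)'s requirements are met (discharge occurs on no more than two days per week; the facility's floor area is 3,550 m², under the 3,750 m² limit; a current Provisional Exemption Letter is held). Considering the limiting provisions: (e) operates (the baseline figure is 197, meeting the 191 threshold), but yields to (f): (f) is engaged — a current Standing Exemption Letter is held. (g) applies (a current Standing Clearance is held), but is itself disapplied by (h): (h) operates — the facility is within 200 m of a designated waterway. (i) is not engaged (the registered capacity is 920 units, not under 920 units), so (h) stands. So (b) applies.
Exception (c) is satisfied on its face — a current Schedule F Registration is held; the reference index is 538, under the 737 limit. But applying paragraphs (k)–(l): (k) operates against (c): discharge temperature exceeds 35 °C. (l), which would lift (k), is inapplicable — aggregate throughput is 9,830 units, not less than 7,890 units. Exception (c) does not apply.
Exception (d) is satisfied on its face — the wastewater is Schedule-A-only; a current General Permit is held; the qualifying period is 110 days, under the 130 days limit. But: (m) operates against (d): a current Provisional Certificate is held. (d) is therefore removed.

No — exception (b) applies; Dmitri's facility is not required to register with the Waste Registry.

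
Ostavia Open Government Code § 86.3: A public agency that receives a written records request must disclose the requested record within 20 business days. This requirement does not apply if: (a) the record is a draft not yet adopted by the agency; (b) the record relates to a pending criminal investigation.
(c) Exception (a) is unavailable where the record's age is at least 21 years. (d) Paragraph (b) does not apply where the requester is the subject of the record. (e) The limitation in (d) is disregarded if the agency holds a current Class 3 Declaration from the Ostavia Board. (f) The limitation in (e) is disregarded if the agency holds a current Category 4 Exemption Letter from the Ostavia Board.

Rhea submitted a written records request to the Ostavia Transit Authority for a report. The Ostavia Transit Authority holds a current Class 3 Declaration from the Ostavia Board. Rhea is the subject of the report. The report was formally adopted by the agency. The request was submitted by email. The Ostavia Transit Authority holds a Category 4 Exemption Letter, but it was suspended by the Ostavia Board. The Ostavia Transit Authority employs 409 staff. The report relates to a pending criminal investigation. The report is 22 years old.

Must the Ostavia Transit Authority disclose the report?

Exception (a) requires that the record is a draft not yet adopted by the agency; but the report has been formally adopted, so (a) is unavailable.
Exception (b): the report relates to a pending investigation — every condition holds. Considering the limiting provisions: (d) would limit (b) — Rhea is the subject of the report — but (e) sets (d) aside: (e) operates against (d): a current Class 3 Declaration is held. (f) is inapplicable (the Category 4 Exemption Letter is not current), so (e) stands. Exception (b) stands.

No — exception (b) applies; the Ostavia Transit Authority is not required to disclose the report.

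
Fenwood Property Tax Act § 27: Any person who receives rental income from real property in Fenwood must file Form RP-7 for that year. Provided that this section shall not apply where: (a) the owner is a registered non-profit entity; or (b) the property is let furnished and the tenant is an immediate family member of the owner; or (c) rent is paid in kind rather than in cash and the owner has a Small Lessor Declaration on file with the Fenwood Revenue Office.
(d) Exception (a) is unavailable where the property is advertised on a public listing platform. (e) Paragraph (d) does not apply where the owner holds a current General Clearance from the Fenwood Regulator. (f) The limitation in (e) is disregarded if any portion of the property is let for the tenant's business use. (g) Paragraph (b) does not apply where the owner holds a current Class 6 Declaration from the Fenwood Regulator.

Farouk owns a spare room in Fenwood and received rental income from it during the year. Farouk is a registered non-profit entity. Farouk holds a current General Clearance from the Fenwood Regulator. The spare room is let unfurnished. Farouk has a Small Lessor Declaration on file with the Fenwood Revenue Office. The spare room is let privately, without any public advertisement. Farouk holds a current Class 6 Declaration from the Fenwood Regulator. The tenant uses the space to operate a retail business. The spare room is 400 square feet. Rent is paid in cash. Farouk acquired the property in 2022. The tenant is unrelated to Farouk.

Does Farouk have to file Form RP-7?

No — exception (a) applies; Farouk is not required to file Form RP-7.

Exception (a)'s conditions are all satisfied: Farouk is a registered non-profit. As to paragraphs (d)–(f): (d) does not operate here — the property is let privately without advertisement. (a) remains available.
Exception (b) does not apply: the property is let unfurnished.
Exception (c) fails — rent is paid in cash.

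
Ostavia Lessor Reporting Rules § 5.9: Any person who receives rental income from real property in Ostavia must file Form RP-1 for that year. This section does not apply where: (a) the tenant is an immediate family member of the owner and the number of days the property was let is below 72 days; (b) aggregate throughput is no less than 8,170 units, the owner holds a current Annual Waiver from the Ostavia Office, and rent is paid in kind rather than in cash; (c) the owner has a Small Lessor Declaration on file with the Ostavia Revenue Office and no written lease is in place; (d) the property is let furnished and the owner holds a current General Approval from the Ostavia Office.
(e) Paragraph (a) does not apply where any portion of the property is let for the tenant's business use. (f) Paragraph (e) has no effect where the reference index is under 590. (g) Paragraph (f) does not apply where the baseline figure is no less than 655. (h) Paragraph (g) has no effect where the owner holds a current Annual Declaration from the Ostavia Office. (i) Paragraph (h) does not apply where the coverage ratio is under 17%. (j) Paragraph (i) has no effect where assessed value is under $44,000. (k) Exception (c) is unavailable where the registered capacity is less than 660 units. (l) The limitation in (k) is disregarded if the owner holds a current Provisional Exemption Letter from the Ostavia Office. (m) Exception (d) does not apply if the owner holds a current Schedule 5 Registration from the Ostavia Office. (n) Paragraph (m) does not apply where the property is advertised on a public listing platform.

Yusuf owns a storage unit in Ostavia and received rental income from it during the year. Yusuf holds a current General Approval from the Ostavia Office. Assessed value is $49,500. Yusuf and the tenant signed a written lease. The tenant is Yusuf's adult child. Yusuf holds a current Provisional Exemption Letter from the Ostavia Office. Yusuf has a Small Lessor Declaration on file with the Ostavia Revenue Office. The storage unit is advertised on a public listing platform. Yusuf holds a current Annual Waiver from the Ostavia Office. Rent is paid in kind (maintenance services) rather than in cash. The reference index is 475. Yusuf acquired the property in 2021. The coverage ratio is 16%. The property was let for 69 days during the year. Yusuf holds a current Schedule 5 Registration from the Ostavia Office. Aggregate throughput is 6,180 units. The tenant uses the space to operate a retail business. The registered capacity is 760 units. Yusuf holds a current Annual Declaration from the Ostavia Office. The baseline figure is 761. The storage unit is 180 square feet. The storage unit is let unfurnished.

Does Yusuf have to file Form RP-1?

Yes — Yusuf must file Form RP-1.

All of (a)'s requirements are met (the tenant is an immediate family member; the number of days the property was let is 69 days, below the 72 days limit). However, paragraphs (e)–(j) must be considered: (e) operates against (a): the space is let for business use. (f) is engaged (the reference index is 475, under the 590 limit), but is itself disapplied by (g): (g) operates against (f): the baseline figure is 761, meeting the 655 threshold. (h) is triggered (a current Annual Declaration is held), but is overridden by (i): (i) operates against (h): the coverage ratio is 16%, under the 17% limit. (j) is inapplicable (assessed value is $49,500, not under $44,000), so (i) stands. Exception (a) does not apply.
Exception (b) requires that aggregate throughput is no less than 8,170 units; but aggregate throughput is 6,180 units, short of 8,170 units, so (b) is unavailable.
Exception (c) requires that no written lease is in place; but a written lease is in place, so (c) is unavailable.
Exception (d) requires that the property is let furnished; but the property is let unfurnished, so (d) is unavailable.
No exception is made out. Yusuf falls within the general rule.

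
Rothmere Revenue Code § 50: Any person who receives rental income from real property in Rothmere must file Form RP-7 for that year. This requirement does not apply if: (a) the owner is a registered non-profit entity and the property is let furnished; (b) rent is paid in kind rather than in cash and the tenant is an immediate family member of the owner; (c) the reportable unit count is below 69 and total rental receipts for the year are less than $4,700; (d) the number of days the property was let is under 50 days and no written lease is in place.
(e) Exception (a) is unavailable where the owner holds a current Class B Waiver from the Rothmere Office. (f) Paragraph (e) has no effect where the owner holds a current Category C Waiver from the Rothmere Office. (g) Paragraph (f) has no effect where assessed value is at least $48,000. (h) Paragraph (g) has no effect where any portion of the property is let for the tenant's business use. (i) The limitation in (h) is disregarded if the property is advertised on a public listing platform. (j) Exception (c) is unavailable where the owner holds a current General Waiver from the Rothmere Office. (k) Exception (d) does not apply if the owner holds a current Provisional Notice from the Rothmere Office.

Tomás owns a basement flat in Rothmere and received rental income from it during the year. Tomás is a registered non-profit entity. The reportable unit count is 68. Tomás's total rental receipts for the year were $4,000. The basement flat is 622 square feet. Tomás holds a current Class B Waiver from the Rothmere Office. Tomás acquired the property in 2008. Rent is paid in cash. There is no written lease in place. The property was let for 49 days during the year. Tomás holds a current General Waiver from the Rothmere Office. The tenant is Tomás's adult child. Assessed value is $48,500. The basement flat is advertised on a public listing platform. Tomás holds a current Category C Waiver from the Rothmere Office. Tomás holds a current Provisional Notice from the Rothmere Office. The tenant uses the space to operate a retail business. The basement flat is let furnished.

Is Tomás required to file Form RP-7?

Exception (a) is satisfied on its face — Tomás is a registered non-profit; the property is let furnished. But applying paragraphs (e)–(i): (e) operates against (a): a current Class B Waiver is held. (f) would limit (e) — a current Category C Waiver is held — but (g) sets (f) aside: (g) operates against (f): assessed value is $48,500, meeting the $48,000 threshold. (h) would limit (g) — the space is let for business use — but (i) sets (h) aside: (i) operates against (h): the property is publicly advertised. Exception (a) does not apply.
Exception (b) does not apply: rent is paid in cash.
Exception (c)'s conditions are all satisfied: the reportable unit count is 68, below the 69 limit; total rental receipts for the year are $4,000, less than the $4,700 limit. However, paragraph (j) must be considered: (j) operates against (c): a current General Waiver is held. Exception (c) does not apply.
Exception (d)'s conditions are all satisfied: the number of days the property was let is 49 days, under the 50 days limit; there is no written lease. But: (k) applies — a current Provisional Notice is held. Exception (d) does not apply.
No exception is made out. Tomás falls within the general rule.

Yes — Tomás must file Form RP-7.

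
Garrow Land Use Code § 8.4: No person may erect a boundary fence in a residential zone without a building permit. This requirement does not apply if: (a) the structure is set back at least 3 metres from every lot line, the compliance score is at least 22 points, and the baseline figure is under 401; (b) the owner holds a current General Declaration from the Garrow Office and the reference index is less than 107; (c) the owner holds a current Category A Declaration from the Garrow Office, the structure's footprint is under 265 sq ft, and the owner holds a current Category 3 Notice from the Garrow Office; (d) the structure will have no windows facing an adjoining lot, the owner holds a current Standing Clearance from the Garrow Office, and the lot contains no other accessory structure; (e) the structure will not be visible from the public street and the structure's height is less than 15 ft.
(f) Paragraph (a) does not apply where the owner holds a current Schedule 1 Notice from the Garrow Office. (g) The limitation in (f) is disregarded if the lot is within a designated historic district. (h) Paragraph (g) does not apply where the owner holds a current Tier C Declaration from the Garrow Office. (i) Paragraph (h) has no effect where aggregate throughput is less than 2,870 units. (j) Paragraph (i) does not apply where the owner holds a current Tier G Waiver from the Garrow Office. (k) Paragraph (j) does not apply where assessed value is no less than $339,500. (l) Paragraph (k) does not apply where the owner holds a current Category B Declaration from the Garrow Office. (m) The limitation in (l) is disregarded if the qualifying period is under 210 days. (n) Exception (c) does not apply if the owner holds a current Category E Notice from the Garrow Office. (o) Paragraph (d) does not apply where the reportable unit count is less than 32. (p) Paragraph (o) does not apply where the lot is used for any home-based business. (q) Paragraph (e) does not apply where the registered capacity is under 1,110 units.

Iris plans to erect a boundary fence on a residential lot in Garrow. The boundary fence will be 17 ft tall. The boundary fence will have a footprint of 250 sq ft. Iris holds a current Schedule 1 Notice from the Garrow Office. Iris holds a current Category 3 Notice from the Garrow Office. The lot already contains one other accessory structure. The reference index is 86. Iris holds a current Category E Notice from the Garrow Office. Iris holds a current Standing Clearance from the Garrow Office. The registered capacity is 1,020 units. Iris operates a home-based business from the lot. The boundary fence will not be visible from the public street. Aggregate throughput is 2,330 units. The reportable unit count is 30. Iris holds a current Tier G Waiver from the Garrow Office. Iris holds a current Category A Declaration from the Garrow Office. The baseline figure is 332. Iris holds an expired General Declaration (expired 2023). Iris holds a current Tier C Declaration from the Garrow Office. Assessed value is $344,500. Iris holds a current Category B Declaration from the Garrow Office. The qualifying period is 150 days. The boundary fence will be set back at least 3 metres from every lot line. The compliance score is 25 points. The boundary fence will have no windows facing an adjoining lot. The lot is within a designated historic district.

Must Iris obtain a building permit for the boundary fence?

No — exception (a) applies; Iris does not need a building permit.

Exception (a) is satisfied on its face — the setback is at least 3 m on every side; the compliance score is 25 points, meeting the 22 points threshold; the baseline figure is 332, under the 401 limit. Under paragraphs (f)–(m): (f) would limit (a) — a current Schedule 1 Notice is held — but (g) sets (f) aside: (g) operates against (f): the lot is in a historic district. (h) operates (a current Tier C Declaration is held), but is overridden by (i): (i) operates against (h): aggregate throughput is 2,330 units, less than the 2,870 units limit. (j) would limit (i) — a current Tier G Waiver is held — but (k) sets (j) aside: (k) applies — assessed value is $344,500, meeting the $339,500 threshold. (l) would limit (k) — a current Category B Declaration is held — but (m) sets (l) aside: (m) operates against (l): the qualifying period is 150 days, under the 210 days limit. (a) remains available.
Exception (b) does not apply: the General Declaration is not current.
Exception (c)'s conditions are all satisfied: a current Category A Declaration is held; the structure's footprint is 250 sq ft, under the 265 sq ft limit; a current Category 3 Notice is held. But applying paragraph (n): (n) operates against (c): a current Category E Notice is held. So (c) is unavailable.
Exception (d) requires that the lot contains no other accessory structure; but the lot already has another accessory structure, so (d) is unavailable.
Exception (e) requires that the structure's height is less than 15 ft; but the structure's height is 17 ft, not less than 15 ft, so (e) is unavailable.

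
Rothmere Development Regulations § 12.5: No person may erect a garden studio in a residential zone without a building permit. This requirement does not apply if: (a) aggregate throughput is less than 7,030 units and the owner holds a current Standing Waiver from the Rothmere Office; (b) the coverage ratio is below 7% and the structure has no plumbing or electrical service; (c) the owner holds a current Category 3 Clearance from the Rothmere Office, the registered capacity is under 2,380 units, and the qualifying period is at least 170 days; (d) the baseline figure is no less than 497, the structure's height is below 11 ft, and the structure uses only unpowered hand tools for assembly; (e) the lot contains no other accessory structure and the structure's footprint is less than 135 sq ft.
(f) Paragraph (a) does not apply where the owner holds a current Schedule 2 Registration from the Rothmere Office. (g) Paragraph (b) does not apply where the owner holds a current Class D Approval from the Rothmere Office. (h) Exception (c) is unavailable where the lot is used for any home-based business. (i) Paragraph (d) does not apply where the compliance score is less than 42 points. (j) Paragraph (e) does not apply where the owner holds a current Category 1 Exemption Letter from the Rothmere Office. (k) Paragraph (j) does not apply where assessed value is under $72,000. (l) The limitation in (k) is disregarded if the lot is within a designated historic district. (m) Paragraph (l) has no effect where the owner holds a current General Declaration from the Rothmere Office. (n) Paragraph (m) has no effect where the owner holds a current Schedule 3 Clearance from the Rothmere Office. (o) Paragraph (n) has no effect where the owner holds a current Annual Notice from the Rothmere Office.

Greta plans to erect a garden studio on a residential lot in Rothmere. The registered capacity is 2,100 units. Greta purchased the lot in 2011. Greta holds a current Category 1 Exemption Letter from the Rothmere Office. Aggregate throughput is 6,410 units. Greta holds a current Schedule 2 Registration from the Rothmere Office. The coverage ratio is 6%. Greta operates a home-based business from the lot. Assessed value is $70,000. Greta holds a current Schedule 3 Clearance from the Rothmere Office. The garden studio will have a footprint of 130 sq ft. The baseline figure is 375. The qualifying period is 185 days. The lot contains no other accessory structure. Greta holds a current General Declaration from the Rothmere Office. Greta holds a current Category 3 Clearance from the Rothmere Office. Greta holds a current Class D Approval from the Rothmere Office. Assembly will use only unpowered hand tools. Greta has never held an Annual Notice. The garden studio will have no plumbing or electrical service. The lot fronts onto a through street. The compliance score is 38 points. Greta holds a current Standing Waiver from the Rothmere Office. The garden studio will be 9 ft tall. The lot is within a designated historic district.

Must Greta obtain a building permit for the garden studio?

Exception (a): aggregate throughput is 6,410 units, less than the 7,030 units limit; a current Standing Waiver is held — every condition holds. But: (f) operates — a current Schedule 2 Registration is held. So (a) is unavailable.
Exception (b)'s conditions are all satisfied: the coverage ratio is 6%, below the 7% limit; there is no plumbing or electrical service. But: (g) operates against (b): a current Class D Approval is held. Exception (b) does not apply.
Exception (c): a current Category 3 Clearance is held; the registered capacity is 2,100 units, under the 2,380 units limit; the qualifying period is 185 days, meeting the 170 days threshold — every condition holds. But applying paragraph (h): (h) is triggered — a home-based business operates on the lot. (c) is therefore removed.
Exception (d) does not apply: the baseline figure is 375, short of 497.
Exception (e): the lot has no other accessory structure; the structure's footprint is 130 sq ft, less than the 135 sq ft limit — every condition holds. Turning to paragraphs (j)–(o): (j) operates against (e): a current Category 1 Exemption Letter is held. (k) applies (assessed value is $70,000, under the $72,000 limit), but yields to (l): (l) operates against (k): the lot is in a historic district. (m) operates (a current General Declaration is held), but is overridden by (n): (n) applies — a current Schedule 3 Clearance is held. (o), which would lift (n), is not engaged — no current Annual Notice is held. (e) is therefore removed.
No exception applies. The general rule governs.

Yes — Greta must obtain a building permit.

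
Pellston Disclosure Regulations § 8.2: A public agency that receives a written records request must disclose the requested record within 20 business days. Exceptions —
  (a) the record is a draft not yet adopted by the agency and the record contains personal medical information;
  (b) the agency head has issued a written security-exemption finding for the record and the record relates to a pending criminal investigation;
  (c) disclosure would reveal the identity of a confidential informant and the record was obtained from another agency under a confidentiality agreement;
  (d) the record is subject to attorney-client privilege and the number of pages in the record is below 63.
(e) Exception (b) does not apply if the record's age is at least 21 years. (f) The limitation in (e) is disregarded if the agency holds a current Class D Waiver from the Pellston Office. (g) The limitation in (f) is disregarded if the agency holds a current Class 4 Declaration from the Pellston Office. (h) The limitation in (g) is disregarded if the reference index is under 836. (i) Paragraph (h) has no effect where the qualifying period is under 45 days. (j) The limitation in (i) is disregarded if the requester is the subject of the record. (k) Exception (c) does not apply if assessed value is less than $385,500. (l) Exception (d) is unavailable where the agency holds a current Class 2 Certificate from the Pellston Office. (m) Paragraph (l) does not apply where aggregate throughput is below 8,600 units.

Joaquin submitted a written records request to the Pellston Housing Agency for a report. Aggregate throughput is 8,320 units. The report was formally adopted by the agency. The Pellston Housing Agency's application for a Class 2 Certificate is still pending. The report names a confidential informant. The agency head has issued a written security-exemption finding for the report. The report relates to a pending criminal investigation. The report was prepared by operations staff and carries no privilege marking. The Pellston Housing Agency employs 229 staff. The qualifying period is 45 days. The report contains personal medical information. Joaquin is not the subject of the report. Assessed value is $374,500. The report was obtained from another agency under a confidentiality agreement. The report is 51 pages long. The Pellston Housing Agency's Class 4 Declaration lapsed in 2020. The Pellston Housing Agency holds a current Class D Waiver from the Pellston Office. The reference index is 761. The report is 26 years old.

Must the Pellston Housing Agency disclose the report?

Exception (a) requires that the record is a draft not yet adopted by the agency; but the report has been formally adopted, so (a) is unavailable.
All of (b)'s requirements are met (a written security-exemption finding has been issued; the report relates to a pending investigation). Considering the limiting provisions: (e) operates (the record's age is 26 years, meeting the 21 years threshold), but is displaced by (f): (f) operates against (e): a current Class D Waiver is held. (g), which would lift (f), is inapplicable — the Class 4 Declaration is not current. So (b) applies.
Exception (c) is satisfied on its face — the report names a confidential informant; the report was obtained under a confidentiality agreement. Turning to paragraph (k): (k) operates — assessed value is $374,500, less than the $385,500 limit. Exception (c) does not apply.
Exception (d) does not apply: the report carries no privilege marking.

No — exception (b) applies; the Pellston Housing Agency is not required to disclose the report.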